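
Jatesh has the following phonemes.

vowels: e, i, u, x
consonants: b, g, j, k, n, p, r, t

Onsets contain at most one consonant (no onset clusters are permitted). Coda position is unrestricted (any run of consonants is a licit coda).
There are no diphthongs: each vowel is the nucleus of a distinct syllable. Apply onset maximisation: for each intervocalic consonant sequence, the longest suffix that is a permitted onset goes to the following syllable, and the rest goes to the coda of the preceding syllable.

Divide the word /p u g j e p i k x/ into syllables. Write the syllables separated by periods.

pug.je.pi.kx

Vowels present: u, e, i, x; each is a nucleus, giving 4 syllables.
V1 /u/ – V2 /e/: /gj/ splits as /g/ + /j/ (/j/ is the longest suffix that is a licit onset).
V2 /e/ – V3 /i/: /p/ → onset of the next syllable (single consonants are always licit onsets).
V3 /i/ – V4 /x/: /k/ is a single consonant, so it becomes the next onset.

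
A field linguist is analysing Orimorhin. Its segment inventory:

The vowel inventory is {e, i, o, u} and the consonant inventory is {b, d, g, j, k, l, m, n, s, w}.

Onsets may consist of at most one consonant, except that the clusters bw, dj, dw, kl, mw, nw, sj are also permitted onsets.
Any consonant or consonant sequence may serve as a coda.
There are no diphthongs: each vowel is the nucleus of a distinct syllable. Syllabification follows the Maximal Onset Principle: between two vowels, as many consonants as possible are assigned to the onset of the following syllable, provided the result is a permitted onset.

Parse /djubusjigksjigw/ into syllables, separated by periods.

The vowels are u, u, i, i — 4 nuclei, so 4 syllables.
Between /u/ (V1) and /u/ (V2): just /b/ — single C goes to the following onset.
Between /u/ (V2) and /i/ (V3): cluster /sj/ — /sj/ is itself a permitted onset, so the whole cluster goes right; preceding coda = ∅.
Between /i/ (V3) and /i/ (V4): /gksj/ splits as /gk/ + /sj/ (/sj/ is the longest suffix that is a licit onset).

dju.bu.sjigk.sjigw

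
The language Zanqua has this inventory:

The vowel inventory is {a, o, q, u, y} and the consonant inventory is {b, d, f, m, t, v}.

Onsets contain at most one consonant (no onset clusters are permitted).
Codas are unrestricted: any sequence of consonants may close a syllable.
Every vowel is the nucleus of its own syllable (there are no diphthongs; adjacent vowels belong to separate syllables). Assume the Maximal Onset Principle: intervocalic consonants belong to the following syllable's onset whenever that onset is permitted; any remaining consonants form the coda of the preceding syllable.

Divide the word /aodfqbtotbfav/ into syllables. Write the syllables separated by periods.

The vowels are a, o, q, o, a — 5 nuclei, so 5 syllables.
V1 /a/ – V2 /o/: nothing intervenes; syllable break is V.V.
V2 /o/ – V3 /q/: /df/ splits as /d/ + /f/ (/f/ is the longest suffix that is a licit onset).
V3 /q/ – V4 /o/: /bt/ — longest licit onset from the right is /t/, leaving /b/ as coda.
V4 /o/ – V5 /a/: /tbf/ — longest licit onset from the right is /f/, leaving /tb/ as coda.

a.od.fqb.totb.fav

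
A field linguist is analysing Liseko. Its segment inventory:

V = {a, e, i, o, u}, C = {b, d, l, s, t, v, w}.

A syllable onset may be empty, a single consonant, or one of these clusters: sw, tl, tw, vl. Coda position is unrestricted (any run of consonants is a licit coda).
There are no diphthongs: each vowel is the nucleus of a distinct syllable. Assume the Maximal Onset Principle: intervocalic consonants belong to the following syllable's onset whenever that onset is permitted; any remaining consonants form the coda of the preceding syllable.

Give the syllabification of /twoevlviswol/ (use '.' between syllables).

two.evl.vi.swol

Vowels present: o, e, i, o; each is a nucleus, giving 4 syllables.
Between /o/ (V1) and /e/ (V2): no consonants, so the boundary falls immediately after /o/.
Between /e/ (V2) and /i/ (V3): /vlv/; trying suffixes from longest down, /v/ is the first permitted one, so coda /vl/ | onset /v/.
Between /i/ (V3) and /o/ (V4): /sw/ is a licit onset in full, so it all attaches to the next syllable.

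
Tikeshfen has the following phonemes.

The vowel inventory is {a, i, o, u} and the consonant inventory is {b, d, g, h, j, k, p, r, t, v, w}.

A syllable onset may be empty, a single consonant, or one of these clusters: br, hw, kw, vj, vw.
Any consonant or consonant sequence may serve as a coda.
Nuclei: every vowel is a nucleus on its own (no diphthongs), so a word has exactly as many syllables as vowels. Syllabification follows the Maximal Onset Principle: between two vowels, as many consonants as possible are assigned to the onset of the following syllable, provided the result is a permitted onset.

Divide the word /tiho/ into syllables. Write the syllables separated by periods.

Vowels present: i, o; each is a nucleus, giving 2 syllables.
σ1/σ2 boundary: /h/ → onset of the next syllable (single consonants are always licit onsets).

ti.ho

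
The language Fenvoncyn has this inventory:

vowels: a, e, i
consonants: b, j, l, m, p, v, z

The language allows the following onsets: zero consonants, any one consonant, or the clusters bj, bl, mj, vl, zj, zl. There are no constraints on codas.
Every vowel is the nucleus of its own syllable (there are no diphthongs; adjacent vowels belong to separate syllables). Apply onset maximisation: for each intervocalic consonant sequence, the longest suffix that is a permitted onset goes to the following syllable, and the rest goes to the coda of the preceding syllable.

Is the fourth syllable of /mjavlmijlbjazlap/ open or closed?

The vowels are a, i, a, a — 4 nuclei, so 4 syllables.
V1 /a/ – V2 /i/: /vlm/; trying suffixes from longest down, /m/ is the first permitted one, so coda /vl/ | onset /m/.
V2 /i/ – V3 /a/: /jlbj/ splits as /jl/ + /bj/ (/bj/ is the longest suffix that is a licit onset).
V3 /a/ – V4 /a/: cluster /zl/ — /zl/ is itself a permitted onset, so the whole cluster goes right; preceding coda = ∅.
Putting it together: mjavl.mijl.bja.zlap.
Syllable 4 is /zlap/ with coda /p/, so it is closed.

closed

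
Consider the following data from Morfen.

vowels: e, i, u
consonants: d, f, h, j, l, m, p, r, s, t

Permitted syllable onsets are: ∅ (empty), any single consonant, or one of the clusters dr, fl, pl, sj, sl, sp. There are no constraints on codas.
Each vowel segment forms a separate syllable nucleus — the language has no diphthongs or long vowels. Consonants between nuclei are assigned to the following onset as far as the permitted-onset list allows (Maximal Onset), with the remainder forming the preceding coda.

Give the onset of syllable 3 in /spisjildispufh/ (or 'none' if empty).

Nuclei (vowels): i, i, i, u → 4 syllables.
/i…i/ gap (V1→V2): /sj/ is a licit onset in full, so it all attaches to the next syllable.
/i…i/ gap (V2→V3): /ld/ splits as /l/ + /d/ (/d/ is the longest suffix that is a licit onset).
/i…u/ gap (V3→V4): /sp/ — entire cluster is a permitted onset → onset /sp/, coda ∅.
So the parse is spi.sjil.di.spufh.
Syllable 3 is /di/: onset /d/, nucleus /i/, coda ∅.

d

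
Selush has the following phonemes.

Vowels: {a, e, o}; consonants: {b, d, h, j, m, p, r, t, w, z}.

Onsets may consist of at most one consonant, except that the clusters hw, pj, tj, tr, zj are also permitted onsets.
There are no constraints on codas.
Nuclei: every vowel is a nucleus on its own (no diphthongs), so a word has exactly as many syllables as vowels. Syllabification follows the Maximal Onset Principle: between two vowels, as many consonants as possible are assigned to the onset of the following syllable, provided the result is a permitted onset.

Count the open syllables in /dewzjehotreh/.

2

Vowels present: e, e, o, e; each is a nucleus, giving 4 syllables.
σ1/σ2 boundary: /wzj/ — longest licit onset from the right is /zj/, leaving /w/ as coda.
σ2/σ3 boundary: /h/ → onset of the next syllable (single consonants are always licit onsets).
σ3/σ4 boundary: cluster /tr/ — /tr/ is itself a permitted onset, so the whole cluster goes right; preceding coda = ∅.
Syllabification: dew.zje.ho.treh.
Classifying each syllable: /dew/ (closed), /zje/ (open), /ho/ (open), /treh/ (closed).
Open syllables: 2.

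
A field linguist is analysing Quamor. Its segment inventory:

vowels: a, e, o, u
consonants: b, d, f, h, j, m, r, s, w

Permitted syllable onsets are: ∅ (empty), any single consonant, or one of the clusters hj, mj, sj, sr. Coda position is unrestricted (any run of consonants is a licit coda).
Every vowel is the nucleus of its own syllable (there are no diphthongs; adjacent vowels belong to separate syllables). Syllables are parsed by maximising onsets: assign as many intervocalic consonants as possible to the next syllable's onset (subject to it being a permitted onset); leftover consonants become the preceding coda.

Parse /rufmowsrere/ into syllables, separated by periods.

ruf.mow.sre.re

The vowels are u, o, e, e — 4 nuclei, so 4 syllables.
σ1/σ2 boundary: /fm/ — longest licit onset from the right is /m/, leaving /f/ as coda.
σ2/σ3 boundary: /wsr/; trying suffixes from longest down, /sr/ is the first permitted one, so coda /w/ | onset /sr/.
σ3/σ4 boundary: /r/ → onset of the next syllable (single consonants are always licit onsets).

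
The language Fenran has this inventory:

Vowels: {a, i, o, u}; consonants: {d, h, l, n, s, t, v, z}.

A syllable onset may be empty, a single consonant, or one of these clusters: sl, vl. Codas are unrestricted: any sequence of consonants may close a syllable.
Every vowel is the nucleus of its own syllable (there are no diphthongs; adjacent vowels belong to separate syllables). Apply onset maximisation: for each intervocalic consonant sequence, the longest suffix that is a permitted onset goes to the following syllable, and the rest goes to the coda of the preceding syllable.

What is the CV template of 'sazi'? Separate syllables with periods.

Vowels present: a, i; each is a nucleus, giving 2 syllables.
V1 /a/ – V2 /i/: just /z/ — single C goes to the following onset.
Syllabification: sa.zi.
Mapping each syllable to C/V: /sa/ → CV, /zi/ → CV.

CV.CV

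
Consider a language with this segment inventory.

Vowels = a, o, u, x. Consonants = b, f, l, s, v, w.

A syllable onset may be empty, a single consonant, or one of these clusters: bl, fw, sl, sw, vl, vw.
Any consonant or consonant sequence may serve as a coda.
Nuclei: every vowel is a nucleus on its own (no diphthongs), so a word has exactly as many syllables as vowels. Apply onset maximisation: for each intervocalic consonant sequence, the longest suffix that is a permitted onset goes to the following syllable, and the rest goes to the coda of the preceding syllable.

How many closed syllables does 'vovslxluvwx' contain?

The vowels are o, x, u, x — 4 nuclei, so 4 syllables.
V1 /o/ – V2 /x/: /vsl/ splits as /v/ + /sl/ (/sl/ is the longest suffix that is a licit onset).
V2 /x/ – V3 /u/: /l/ is a single consonant, so it becomes the next onset.
V3 /u/ – V4 /x/: cluster /vw/ — /vw/ is itself a permitted onset, so the whole cluster goes right; preceding coda = ∅.
Putting it together: vov.slx.lu.vwx.
Classifying each syllable: /vov/ (closed), /slx/ (open), /lu/ (open), /vwx/ (open).
Closed syllables: 1.

1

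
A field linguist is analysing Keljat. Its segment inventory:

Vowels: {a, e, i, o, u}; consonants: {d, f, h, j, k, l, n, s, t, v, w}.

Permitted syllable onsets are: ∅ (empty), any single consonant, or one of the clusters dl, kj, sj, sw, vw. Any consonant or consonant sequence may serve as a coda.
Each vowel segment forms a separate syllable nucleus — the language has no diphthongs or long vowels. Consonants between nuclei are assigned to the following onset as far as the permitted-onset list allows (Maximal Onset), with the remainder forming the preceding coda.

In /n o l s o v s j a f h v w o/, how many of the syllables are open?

Vowels present: o, o, a, o; each is a nucleus, giving 4 syllables.
/o…o/ gap (V1→V2): cluster /ls/ — the longest permitted-onset suffix is /s/; onset = /s/, preceding coda = /l/.
/o…a/ gap (V2→V3): /vsj/ — longest licit onset from the right is /sj/, leaving /v/ as coda.
/a…o/ gap (V3→V4): /fhvw/ splits as /fh/ + /vw/ (/vw/ is the longest suffix that is a licit onset).
So the parse is nol.sov.sjafh.vwo.
Classifying each syllable: /nol/ (closed), /sov/ (closed), /sjafh/ (closed), /vwo/ (open).
Open syllables: 1.

1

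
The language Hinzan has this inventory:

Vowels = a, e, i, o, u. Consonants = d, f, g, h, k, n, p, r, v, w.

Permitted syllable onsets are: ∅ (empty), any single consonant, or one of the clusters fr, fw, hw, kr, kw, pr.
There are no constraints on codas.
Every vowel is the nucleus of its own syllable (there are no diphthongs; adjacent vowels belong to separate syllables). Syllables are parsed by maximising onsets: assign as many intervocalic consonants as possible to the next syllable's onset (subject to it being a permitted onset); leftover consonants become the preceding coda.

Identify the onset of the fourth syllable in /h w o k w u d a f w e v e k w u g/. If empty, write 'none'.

fw

Nuclei (vowels): o, u, a, e, e, u → 6 syllables.
σ1/σ2 boundary: cluster /kw/ — /kw/ is itself a permitted onset, so the whole cluster goes right; preceding coda = ∅.
σ2/σ3 boundary: just /d/ — single C goes to the following onset.
σ3/σ4 boundary: /fw/ — entire cluster is a permitted onset → onset /fw/, coda ∅.
σ4/σ5 boundary: /v/ → onset of the next syllable (single consonants are always licit onsets).
σ5/σ6 boundary: /kw/ — entire cluster is a permitted onset → onset /kw/, coda ∅.
Syllabification: hwo.kwu.da.fwe.ve.kwug.
Syllable 4 is /fwe/: onset /fw/, nucleus /e/, coda ∅.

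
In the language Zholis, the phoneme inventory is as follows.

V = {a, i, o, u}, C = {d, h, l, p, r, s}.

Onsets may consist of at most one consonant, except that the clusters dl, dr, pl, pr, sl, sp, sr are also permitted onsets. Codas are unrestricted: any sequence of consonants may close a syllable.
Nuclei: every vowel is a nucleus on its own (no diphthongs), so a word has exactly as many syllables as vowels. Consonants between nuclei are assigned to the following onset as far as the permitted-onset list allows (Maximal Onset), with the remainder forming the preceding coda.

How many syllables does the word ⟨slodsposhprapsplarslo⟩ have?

5

Nuclei (vowels): o, o, a, a, o → 5 syllables.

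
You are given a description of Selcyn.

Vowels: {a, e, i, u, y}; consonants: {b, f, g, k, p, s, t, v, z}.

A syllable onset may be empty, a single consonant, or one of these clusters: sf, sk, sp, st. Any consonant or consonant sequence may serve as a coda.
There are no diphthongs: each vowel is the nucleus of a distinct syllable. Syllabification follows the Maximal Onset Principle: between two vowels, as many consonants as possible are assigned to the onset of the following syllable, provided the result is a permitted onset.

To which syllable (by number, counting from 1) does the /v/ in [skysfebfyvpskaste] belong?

3

The vowels are y, e, y, a, e — 5 nuclei, so 5 syllables.
σ1/σ2 boundary: /sf/ — entire cluster is a permitted onset → onset /sf/, coda ∅.
σ2/σ3 boundary: cluster /bf/ — the longest permitted-onset suffix is /f/; onset = /f/, preceding coda = /b/.
σ3/σ4 boundary: /vpsk/ splits as /vp/ + /sk/ (/sk/ is the longest suffix that is a licit onset).
σ4/σ5 boundary: /st/ is a licit onset in full, so it all attaches to the next syllable.
Syllabification: sky.sfeb.fyvp.ska.ste.
The /v/ is in the coda of syllable 3 (/fyvp/).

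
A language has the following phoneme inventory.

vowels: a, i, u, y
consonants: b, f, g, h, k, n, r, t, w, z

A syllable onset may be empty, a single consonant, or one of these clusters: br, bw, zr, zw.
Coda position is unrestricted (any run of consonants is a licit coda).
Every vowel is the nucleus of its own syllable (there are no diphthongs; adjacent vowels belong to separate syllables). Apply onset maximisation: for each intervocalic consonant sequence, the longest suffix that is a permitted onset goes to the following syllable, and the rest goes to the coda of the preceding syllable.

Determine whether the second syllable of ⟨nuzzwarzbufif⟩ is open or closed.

Nuclei (vowels): u, a, u, i → 4 syllables.
V1 /u/ – V2 /a/: cluster /zzw/ — the longest permitted-onset suffix is /zw/; onset = /zw/, preceding coda = /z/.
V2 /a/ – V3 /u/: /rzb/; trying suffixes from longest down, /b/ is the first permitted one, so coda /rz/ | onset /b/.
V3 /u/ – V4 /i/: just /f/ — single C goes to the following onset.
So the parse is nuz.zwarz.bu.fif.
Syllable 2 is /zwarz/ with coda /rz/, so it is closed.

closed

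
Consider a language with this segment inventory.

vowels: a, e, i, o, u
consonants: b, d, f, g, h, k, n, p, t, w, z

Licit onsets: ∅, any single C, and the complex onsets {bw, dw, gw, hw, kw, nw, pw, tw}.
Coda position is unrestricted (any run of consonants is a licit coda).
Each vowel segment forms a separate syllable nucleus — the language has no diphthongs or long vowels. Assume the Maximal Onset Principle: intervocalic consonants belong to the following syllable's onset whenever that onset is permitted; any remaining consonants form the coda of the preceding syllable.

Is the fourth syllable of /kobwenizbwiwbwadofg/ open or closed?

closed

Vowels present: o, e, i, i, a, o; each is a nucleus, giving 6 syllables.
σ1/σ2 boundary: /bw/ is a licit onset in full, so it all attaches to the next syllable.
σ2/σ3 boundary: /n/ is a single consonant, so it becomes the next onset.
σ3/σ4 boundary: /zbw/ — longest licit onset from the right is /bw/, leaving /z/ as coda.
σ4/σ5 boundary: /wbw/; trying suffixes from longest down, /bw/ is the first permitted one, so coda /w/ | onset /bw/.
σ5/σ6 boundary: /d/ is a single consonant, so it becomes the next onset.
Syllabification: ko.bwe.niz.bwiw.bwa.dofg.
Syllable 4 is /bwiw/ with coda /w/, so it is closed.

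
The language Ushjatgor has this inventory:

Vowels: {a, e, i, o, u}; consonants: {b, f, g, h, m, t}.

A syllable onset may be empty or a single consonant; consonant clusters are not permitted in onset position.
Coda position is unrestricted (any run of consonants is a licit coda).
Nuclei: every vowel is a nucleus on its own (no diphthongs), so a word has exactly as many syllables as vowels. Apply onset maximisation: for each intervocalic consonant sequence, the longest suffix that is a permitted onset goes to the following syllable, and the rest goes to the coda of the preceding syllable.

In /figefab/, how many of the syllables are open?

2

The vowels are i, e, a — 3 nuclei, so 3 syllables.
σ1/σ2 boundary: /g/ → onset of the next syllable (single consonants are always licit onsets).
σ2/σ3 boundary: /f/ is a single consonant, so it becomes the next onset.
Syllabification: fi.ge.fab.
Classifying each syllable: /fi/ (open), /ge/ (open), /fab/ (closed).
Open syllables: 2.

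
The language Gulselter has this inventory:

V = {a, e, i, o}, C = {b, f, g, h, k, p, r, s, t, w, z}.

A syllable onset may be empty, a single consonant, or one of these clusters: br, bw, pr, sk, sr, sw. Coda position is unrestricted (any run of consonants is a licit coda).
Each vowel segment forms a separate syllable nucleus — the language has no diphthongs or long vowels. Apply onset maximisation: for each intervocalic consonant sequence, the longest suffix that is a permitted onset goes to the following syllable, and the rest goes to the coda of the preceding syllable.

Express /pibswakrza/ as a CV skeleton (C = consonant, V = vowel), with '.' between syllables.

CVC.CCVCC.CV

Vowels present: i, a, a; each is a nucleus, giving 3 syllables.
V1 /i/ – V2 /a/: /bsw/ — longest licit onset from the right is /sw/, leaving /b/ as coda.
V2 /a/ – V3 /a/: /krz/; trying suffixes from longest down, /z/ is the first permitted one, so coda /kr/ | onset /z/.
So the parse is pib.swakr.za.
Mapping each syllable to C/V: /pib/ → CVC, /swakr/ → CCVCC, /za/ → CV.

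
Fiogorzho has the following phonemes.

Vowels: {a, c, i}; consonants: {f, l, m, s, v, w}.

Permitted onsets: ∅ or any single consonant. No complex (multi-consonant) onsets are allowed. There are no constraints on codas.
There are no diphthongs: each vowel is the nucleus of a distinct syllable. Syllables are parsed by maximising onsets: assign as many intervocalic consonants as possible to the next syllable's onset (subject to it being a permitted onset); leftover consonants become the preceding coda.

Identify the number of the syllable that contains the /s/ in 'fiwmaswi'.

Nuclei (vowels): i, a, i → 3 syllables.
V1 /i/ – V2 /a/: cluster /wm/ — the longest permitted-onset suffix is /m/; onset = /m/, preceding coda = /w/.
V2 /a/ – V3 /i/: cluster /sw/ — the longest permitted-onset suffix is /w/; onset = /w/, preceding coda = /s/.
So the parse is fiw.mas.wi.
The /s/ is in the coda of syllable 2 (/mas/).

2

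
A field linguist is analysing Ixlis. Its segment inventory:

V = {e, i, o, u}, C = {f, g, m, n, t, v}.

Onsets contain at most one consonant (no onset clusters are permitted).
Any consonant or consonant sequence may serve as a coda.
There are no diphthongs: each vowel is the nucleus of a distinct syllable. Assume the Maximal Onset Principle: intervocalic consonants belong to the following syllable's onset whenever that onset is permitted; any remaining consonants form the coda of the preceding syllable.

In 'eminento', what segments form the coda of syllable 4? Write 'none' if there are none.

Nuclei (vowels): e, i, e, o → 4 syllables.
V1 /e/ – V2 /i/: /m/ → onset of the next syllable (single consonants are always licit onsets).
V2 /i/ – V3 /e/: just /n/ — single C goes to the following onset.
V3 /e/ – V4 /o/: /nt/; trying suffixes from longest down, /t/ is the first permitted one, so coda /n/ | onset /t/.
Putting it together: e.mi.nen.to.
Syllable 4 is /to/: onset /t/, nucleus /o/, coda ∅.

none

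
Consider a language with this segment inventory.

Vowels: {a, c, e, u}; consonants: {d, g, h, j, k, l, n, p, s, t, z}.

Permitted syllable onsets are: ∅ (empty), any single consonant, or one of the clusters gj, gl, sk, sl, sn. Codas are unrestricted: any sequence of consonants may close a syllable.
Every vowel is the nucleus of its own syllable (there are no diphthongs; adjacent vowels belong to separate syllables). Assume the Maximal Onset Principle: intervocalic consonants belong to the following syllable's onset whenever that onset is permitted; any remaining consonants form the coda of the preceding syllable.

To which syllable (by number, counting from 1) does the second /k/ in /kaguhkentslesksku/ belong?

3

The vowels are a, u, e, e, u — 5 nuclei, so 5 syllables.
Between /a/ (V1) and /u/ (V2): just /g/ — single C goes to the following onset.
Between /u/ (V2) and /e/ (V3): /hk/; trying suffixes from longest down, /k/ is the first permitted one, so coda /h/ | onset /k/.
Between /e/ (V3) and /e/ (V4): /ntsl/; trying suffixes from longest down, /sl/ is the first permitted one, so coda /nt/ | onset /sl/.
Between /e/ (V4) and /u/ (V5): /sksk/ — longest licit onset from the right is /sk/, leaving /sk/ as coda.
Syllabification: ka.guh.kent.slesk.sku.
The second /k/ is in the onset of syllable 3 (/kent/).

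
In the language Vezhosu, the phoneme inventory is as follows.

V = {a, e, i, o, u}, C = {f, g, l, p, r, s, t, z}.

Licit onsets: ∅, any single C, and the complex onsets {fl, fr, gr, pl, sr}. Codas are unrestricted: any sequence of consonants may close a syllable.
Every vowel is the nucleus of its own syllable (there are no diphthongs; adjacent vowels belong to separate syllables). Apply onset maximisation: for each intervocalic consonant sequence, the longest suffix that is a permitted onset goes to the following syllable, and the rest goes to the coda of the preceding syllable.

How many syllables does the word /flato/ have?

Nuclei (vowels): a, o → 2 syllables.

2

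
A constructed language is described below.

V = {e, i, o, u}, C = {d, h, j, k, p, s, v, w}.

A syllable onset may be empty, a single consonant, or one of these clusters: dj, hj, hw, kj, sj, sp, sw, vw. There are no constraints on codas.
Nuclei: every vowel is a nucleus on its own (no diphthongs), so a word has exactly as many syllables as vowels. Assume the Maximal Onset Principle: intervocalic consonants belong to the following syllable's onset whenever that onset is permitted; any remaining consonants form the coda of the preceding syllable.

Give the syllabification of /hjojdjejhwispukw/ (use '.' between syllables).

hjoj.djej.hwi.spukw

The vowels are o, e, i, u — 4 nuclei, so 4 syllables.
/o…e/ gap (V1→V2): /jdj/ splits as /j/ + /dj/ (/dj/ is the longest suffix that is a licit onset).
/e…i/ gap (V2→V3): /jhw/ splits as /j/ + /hw/ (/hw/ is the longest suffix that is a licit onset).
/i…u/ gap (V3→V4): /sp/ is a licit onset in full, so it all attaches to the next syllable.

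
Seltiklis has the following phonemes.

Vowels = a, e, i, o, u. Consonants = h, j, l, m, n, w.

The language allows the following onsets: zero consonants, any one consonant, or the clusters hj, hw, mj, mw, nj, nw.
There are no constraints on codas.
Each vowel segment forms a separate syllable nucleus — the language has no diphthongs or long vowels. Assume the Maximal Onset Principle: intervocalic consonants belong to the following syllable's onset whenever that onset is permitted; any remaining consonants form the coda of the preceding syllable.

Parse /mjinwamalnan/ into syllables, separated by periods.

Vowels present: i, a, a, a; each is a nucleus, giving 4 syllables.
/i…a/ gap (V1→V2): cluster /nw/ — /nw/ is itself a permitted onset, so the whole cluster goes right; preceding coda = ∅.
/a…a/ gap (V2→V3): /m/ is a single consonant, so it becomes the next onset.
/a…a/ gap (V3→V4): /ln/; trying suffixes from longest down, /n/ is the first permitted one, so coda /l/ | onset /n/.

mji.nwa.mal.nan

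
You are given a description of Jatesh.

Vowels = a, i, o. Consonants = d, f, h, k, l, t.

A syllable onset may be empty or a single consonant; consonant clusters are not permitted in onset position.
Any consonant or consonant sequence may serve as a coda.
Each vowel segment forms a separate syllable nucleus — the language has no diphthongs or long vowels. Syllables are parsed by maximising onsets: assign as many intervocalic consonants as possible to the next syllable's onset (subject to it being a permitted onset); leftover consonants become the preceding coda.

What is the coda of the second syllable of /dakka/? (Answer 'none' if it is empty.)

none

Nuclei (vowels): a, a → 2 syllables.
Between /a/ (V1) and /a/ (V2): cluster /kk/ — the longest permitted-onset suffix is /k/; onset = /k/, preceding coda = /k/.
So the parse is dak.ka.
Syllable 2 is /ka/: onset /k/, nucleus /a/, coda ∅.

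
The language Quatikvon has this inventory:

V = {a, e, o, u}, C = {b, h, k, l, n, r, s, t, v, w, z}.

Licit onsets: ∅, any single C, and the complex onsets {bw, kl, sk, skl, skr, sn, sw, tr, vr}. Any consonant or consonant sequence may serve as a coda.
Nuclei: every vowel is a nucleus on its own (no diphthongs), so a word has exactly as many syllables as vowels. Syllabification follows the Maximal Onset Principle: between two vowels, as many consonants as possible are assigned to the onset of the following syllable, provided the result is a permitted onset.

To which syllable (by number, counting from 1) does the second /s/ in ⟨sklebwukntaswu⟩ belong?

4

Vowels present: e, u, a, u; each is a nucleus, giving 4 syllables.
Between /e/ (V1) and /u/ (V2): /bw/ is a licit onset in full, so it all attaches to the next syllable.
Between /u/ (V2) and /a/ (V3): /knt/ — longest licit onset from the right is /t/, leaving /kn/ as coda.
Between /a/ (V3) and /u/ (V4): /sw/ — entire cluster is a permitted onset → onset /sw/, coda ∅.
Syllabification: skle.bwukn.ta.swu.
The second /s/ is in the onset of syllable 4 (/swu/).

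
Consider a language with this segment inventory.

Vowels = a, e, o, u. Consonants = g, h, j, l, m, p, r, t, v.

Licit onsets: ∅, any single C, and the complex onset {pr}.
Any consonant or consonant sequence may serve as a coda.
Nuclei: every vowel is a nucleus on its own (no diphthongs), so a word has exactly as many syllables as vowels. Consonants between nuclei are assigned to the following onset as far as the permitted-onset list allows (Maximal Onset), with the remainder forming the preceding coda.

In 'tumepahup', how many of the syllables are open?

The vowels are u, e, a, u — 4 nuclei, so 4 syllables.
/u…e/ gap (V1→V2): just /m/ — single C goes to the following onset.
/e…a/ gap (V2→V3): /p/ → onset of the next syllable (single consonants are always licit onsets).
/a…u/ gap (V3→V4): /h/ → onset of the next syllable (single consonants are always licit onsets).
So the parse is tu.me.pa.hup.
Classifying each syllable: /tu/ (open), /me/ (open), /pa/ (open), /hup/ (closed).
Open syllables: 3.

3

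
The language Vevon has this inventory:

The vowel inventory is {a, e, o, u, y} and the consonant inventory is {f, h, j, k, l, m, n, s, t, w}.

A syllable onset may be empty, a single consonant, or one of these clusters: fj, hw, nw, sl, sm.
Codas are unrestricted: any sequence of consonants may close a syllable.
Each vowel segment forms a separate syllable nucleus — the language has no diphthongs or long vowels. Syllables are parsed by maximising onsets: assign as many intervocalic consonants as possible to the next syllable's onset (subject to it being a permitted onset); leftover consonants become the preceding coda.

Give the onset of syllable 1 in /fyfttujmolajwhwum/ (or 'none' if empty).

f

Vowels present: y, u, o, a, u; each is a nucleus, giving 5 syllables.
σ1/σ2 boundary: /ftt/ splits as /ft/ + /t/ (/t/ is the longest suffix that is a licit onset).
σ2/σ3 boundary: /jm/ splits as /j/ + /m/ (/m/ is the longest suffix that is a licit onset).
σ3/σ4 boundary: /l/ → onset of the next syllable (single consonants are always licit onsets).
σ4/σ5 boundary: /jwhw/; trying suffixes from longest down, /hw/ is the first permitted one, so coda /jw/ | onset /hw/.
Result: fyft.tuj.mo.lajw.hwum.
Syllable 1 is /fyft/: onset /f/, nucleus /y/, coda /ft/.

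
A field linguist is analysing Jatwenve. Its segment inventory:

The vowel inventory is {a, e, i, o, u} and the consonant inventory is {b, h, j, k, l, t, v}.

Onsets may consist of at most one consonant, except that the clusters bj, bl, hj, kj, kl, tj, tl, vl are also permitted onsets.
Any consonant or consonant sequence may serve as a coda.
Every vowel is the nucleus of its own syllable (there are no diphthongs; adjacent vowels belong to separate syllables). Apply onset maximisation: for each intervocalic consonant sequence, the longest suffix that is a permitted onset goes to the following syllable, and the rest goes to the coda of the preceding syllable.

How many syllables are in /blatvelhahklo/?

4

Vowels present: a, e, a, o; each is a nucleus, giving 4 syllables.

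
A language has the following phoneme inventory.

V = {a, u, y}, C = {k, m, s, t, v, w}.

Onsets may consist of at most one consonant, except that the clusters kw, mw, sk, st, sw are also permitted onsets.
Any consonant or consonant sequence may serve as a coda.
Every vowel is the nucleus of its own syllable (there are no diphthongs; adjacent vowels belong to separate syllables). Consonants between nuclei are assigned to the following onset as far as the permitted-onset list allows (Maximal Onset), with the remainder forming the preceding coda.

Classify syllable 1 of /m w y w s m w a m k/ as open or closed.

closed

The vowels are y, a — 2 nuclei, so 2 syllables.
V1 /y/ – V2 /a/: /wsmw/ — longest licit onset from the right is /mw/, leaving /ws/ as coda.
Syllabification: mwyws.mwamk.
Syllable 1 is /mwyws/ with coda /ws/, so it is closed.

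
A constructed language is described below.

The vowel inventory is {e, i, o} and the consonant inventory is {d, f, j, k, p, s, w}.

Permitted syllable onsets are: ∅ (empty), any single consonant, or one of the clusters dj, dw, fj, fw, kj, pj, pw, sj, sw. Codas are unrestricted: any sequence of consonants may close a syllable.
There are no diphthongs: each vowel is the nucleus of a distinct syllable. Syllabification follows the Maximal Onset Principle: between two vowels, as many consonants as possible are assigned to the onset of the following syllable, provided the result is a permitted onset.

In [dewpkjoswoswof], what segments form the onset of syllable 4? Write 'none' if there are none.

sw

The vowels are e, o, o, o — 4 nuclei, so 4 syllables.
V1 /e/ – V2 /o/: /wpkj/ — longest licit onset from the right is /kj/, leaving /wp/ as coda.
V2 /o/ – V3 /o/: cluster /sw/ — /sw/ is itself a permitted onset, so the whole cluster goes right; preceding coda = ∅.
V3 /o/ – V4 /o/: /sw/ is a licit onset in full, so it all attaches to the next syllable.
Putting it together: dewp.kjo.swo.swof.
Syllable 4 is /swof/: onset /sw/, nucleus /o/, coda /f/.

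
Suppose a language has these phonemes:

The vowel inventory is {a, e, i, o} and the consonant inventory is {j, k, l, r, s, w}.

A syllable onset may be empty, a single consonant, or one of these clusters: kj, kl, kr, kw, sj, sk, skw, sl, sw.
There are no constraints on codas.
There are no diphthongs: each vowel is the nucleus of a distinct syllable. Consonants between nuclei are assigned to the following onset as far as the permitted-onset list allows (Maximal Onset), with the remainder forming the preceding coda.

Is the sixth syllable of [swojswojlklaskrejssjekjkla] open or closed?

open

Vowels present: o, o, a, e, e, a; each is a nucleus, giving 6 syllables.
σ1/σ2 boundary: /jsw/ splits as /j/ + /sw/ (/sw/ is the longest suffix that is a licit onset).
σ2/σ3 boundary: /jlkl/ splits as /jl/ + /kl/ (/kl/ is the longest suffix that is a licit onset).
σ3/σ4 boundary: /skr/; trying suffixes from longest down, /kr/ is the first permitted one, so coda /s/ | onset /kr/.
σ4/σ5 boundary: /jssj/ splits as /js/ + /sj/ (/sj/ is the longest suffix that is a licit onset).
σ5/σ6 boundary: /kjkl/; trying suffixes from longest down, /kl/ is the first permitted one, so coda /kj/ | onset /kl/.
So the parse is swoj.swojl.klas.krejs.sjekj.kla.
Syllable 6 is /kla/; it ends in its nucleus with no coda, so it is open.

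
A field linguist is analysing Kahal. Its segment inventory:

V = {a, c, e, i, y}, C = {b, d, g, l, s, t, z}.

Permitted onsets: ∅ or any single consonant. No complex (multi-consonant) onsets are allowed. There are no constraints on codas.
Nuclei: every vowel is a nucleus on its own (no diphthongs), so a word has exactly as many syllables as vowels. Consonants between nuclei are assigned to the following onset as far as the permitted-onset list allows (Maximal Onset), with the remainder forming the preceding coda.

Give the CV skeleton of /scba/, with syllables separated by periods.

CV.CV

Nuclei (vowels): c, a → 2 syllables.
σ1/σ2 boundary: just /b/ — single C goes to the following onset.
Putting it together: sc.ba.
Mapping each syllable to C/V: /sc/ → CV, /ba/ → CV.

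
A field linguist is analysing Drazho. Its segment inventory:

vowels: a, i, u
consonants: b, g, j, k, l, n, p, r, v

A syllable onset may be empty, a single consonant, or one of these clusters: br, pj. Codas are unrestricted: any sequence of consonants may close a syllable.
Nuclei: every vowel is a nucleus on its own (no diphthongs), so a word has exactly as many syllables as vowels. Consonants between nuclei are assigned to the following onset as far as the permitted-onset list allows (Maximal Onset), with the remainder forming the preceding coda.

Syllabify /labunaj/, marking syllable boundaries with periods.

la.bu.naj

The vowels are a, u, a — 3 nuclei, so 3 syllables.
V1 /a/ – V2 /u/: /b/ is a single consonant, so it becomes the next onset.
V2 /u/ – V3 /a/: /n/ is a single consonant, so it becomes the next onset.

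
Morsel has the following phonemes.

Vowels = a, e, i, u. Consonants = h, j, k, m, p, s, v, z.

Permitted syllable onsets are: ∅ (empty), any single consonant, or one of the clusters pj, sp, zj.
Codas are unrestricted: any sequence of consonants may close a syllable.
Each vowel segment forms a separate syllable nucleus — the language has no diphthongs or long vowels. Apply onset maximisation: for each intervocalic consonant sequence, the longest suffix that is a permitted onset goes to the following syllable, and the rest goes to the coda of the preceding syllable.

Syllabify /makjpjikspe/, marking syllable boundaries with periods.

makj.pjik.spe

Nuclei (vowels): a, i, e → 3 syllables.
V1 /a/ – V2 /i/: cluster /kjpj/ — the longest permitted-onset suffix is /pj/; onset = /pj/, preceding coda = /kj/.
V2 /i/ – V3 /e/: cluster /ksp/ — the longest permitted-onset suffix is /sp/; onset = /sp/, preceding coda = /k/.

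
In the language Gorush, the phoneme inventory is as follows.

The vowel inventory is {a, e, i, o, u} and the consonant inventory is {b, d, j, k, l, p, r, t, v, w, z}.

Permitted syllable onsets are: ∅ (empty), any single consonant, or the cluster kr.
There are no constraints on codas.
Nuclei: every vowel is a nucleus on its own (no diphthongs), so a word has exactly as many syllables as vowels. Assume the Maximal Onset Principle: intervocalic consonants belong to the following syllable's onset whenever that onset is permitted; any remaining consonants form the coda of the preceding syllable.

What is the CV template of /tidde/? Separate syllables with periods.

CVC.CV

Vowels present: i, e; each is a nucleus, giving 2 syllables.
/i…e/ gap (V1→V2): /dd/ splits as /d/ + /d/ (/d/ is the longest suffix that is a licit onset).
Putting it together: tid.de.
Mapping each syllable to C/V: /tid/ → CVC, /de/ → CV.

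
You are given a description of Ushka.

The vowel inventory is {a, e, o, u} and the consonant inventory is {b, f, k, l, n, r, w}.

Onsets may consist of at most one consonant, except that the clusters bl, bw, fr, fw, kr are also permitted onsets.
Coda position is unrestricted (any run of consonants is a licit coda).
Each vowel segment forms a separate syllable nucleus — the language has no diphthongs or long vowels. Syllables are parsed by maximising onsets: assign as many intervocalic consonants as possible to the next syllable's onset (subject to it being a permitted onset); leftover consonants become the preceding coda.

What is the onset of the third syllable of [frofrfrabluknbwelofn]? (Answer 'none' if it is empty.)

Vowels present: o, a, u, e, o; each is a nucleus, giving 5 syllables.
/o…a/ gap (V1→V2): /frfr/; trying suffixes from longest down, /fr/ is the first permitted one, so coda /fr/ | onset /fr/.
/a…u/ gap (V2→V3): cluster /bl/ — /bl/ is itself a permitted onset, so the whole cluster goes right; preceding coda = ∅.
/u…e/ gap (V3→V4): /knbw/; trying suffixes from longest down, /bw/ is the first permitted one, so coda /kn/ | onset /bw/.
/e…o/ gap (V4→V5): /l/ → onset of the next syllable (single consonants are always licit onsets).
So the parse is frofr.fra.blukn.bwe.lofn.
Syllable 3 is /blukn/: onset /bl/, nucleus /u/, coda /kn/.

bl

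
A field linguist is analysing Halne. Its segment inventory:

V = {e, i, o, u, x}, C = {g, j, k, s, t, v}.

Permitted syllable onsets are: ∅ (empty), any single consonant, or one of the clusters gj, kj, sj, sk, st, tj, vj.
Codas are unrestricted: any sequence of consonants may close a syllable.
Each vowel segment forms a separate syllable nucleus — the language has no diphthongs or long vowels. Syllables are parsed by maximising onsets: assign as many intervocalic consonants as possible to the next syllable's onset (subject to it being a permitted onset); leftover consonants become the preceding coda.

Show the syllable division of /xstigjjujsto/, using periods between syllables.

Vowels present: x, i, u, o; each is a nucleus, giving 4 syllables.
σ1/σ2 boundary: cluster /st/ — /st/ is itself a permitted onset, so the whole cluster goes right; preceding coda = ∅.
σ2/σ3 boundary: /gjj/; trying suffixes from longest down, /j/ is the first permitted one, so coda /gj/ | onset /j/.
σ3/σ4 boundary: /jst/ — longest licit onset from the right is /st/, leaving /j/ as coda.

x.stigj.juj.sto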